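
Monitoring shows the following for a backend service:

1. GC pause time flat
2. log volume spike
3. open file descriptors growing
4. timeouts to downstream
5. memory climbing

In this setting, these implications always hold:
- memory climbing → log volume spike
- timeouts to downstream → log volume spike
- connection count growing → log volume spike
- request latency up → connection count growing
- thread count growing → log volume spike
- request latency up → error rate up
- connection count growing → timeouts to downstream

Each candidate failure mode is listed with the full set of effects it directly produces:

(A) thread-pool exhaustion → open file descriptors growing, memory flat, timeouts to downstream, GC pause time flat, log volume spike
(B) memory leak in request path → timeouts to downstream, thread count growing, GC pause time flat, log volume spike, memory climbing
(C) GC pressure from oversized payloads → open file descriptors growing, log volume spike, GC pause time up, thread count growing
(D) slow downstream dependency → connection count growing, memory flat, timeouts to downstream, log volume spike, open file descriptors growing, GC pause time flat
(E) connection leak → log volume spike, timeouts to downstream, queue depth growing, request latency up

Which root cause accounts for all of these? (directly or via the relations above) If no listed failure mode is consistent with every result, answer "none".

For each candidate, compare predicted effects to what was observed:
(A) thread-pool exhaustion — GC pause time flat match; log volume spike match; open file descriptors growing match; timeouts to downstream match; memory climbing miss
(B) memory leak in request path — does not account for open file descriptors growing
(C) GC pressure from oversized payloads — fails on GC pause time flat, timeouts to downstream, memory climbing (predicts GC pause time up, not GC pause time flat)
(D) slow downstream dependency — fails on memory climbing (predicts memory flat, not memory climbing)
(E) connection leak — GC pause time flat miss; log volume spike match; open file descriptors growing miss; timeouts to downstream match; memory climbing miss
None of the listed candidates fits everything.

none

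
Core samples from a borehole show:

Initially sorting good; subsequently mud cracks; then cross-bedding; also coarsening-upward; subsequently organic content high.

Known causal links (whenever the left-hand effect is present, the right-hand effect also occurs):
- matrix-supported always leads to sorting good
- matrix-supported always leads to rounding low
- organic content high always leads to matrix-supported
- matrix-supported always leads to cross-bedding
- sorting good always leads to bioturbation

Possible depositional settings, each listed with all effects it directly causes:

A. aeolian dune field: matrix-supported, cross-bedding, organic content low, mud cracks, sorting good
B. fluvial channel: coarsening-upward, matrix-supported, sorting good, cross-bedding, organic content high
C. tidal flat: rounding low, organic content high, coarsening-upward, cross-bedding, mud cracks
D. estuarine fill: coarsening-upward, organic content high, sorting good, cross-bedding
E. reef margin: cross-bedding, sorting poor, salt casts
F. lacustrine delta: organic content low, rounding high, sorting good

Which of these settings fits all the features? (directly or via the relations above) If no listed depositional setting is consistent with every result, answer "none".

C

Checking each candidate against the observations:
(A) aeolian dune field — fails on coarsening-upward, organic content high (predicts organic content low, not organic content high)
(B) fluvial channel — sorting good yes; mud cracks NO; cross-bedding yes; coarsening-upward yes; organic content high yes
(C) tidal flat — sorting good yes (by organic content high → matrix-supported → sorting good); mud cracks yes; cross-bedding yes; coarsening-upward yes; organic content high yes
(D) estuarine fill — does not account for mud cracks
(E) reef margin — fails on sorting good, mud cracks, coarsening-upward, organic content high (predicts sorting poor, not sorting good)
(F) lacustrine delta — fails on mud cracks, cross-bedding, coarsening-upward, organic content high (predicts organic content low, not organic content high)
(C) is the only candidate with no mismatches.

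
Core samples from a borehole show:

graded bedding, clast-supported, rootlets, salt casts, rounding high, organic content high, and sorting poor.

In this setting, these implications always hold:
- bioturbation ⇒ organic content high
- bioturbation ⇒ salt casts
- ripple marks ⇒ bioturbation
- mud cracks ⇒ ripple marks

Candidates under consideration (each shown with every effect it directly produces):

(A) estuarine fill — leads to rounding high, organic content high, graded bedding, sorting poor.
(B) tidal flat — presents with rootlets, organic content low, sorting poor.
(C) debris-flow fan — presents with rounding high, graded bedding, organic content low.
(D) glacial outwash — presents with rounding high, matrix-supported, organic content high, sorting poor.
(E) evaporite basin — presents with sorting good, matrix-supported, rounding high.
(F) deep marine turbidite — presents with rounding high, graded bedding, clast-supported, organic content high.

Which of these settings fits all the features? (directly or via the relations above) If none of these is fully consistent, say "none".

Checking each candidate against the observations:
(A) estuarine fill — graded bedding yes; clast-supported NO; rootlets NO; salt casts NO; rounding high yes; organic content high yes; sorting poor yes
(B) tidal flat — graded bedding NO; clast-supported NO; rootlets yes; salt casts NO; rounding high NO; organic content high NO; sorting poor yes
(C) debris-flow fan — graded bedding yes; clast-supported NO; rootlets NO; salt casts NO; rounding high yes; organic content high NO; sorting poor NO
(D) glacial outwash — fails on graded bedding, clast-supported, rootlets, salt casts (predicts matrix-supported, not clast-supported)
(E) evaporite basin — graded bedding NO; clast-supported NO; rootlets NO; salt casts NO; rounding high yes; organic content high NO; sorting poor NO
(F) deep marine turbidite — does not account for rootlets, salt casts, sorting poor
No candidate is consistent with all observations.

none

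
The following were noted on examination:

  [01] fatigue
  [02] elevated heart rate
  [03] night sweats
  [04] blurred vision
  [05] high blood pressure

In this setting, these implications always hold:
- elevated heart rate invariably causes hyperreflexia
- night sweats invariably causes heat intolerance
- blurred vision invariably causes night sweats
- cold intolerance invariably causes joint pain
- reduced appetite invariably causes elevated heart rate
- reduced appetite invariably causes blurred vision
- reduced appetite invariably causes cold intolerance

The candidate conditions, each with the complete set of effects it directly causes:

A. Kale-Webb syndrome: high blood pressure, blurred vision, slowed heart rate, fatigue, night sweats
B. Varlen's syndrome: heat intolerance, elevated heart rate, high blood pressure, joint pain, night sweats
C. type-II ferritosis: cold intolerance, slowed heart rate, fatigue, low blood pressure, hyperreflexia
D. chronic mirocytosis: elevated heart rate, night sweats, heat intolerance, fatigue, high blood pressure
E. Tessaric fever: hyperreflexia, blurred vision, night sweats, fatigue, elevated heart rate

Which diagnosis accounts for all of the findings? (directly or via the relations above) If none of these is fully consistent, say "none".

none

Per-candidate check:
(A) Kale-Webb syndrome — fails on elevated heart rate (predicts slowed heart rate, not elevated heart rate)
(B) Varlen's syndrome — fatigue ✗; elevated heart rate ✓; night sweats ✓; blurred vision ✗; high blood pressure ✓
(C) type-II ferritosis — fails on elevated heart rate, night sweats, blurred vision, high blood pressure (predicts slowed heart rate, not elevated heart rate; predicts low blood pressure, not high blood pressure)
(D) chronic mirocytosis — does not account for blurred vision
(E) Tessaric fever — fatigue ✓; elevated heart rate ✓; night sweats ✓; blurred vision ✓; high blood pressure ✗
None of the listed candidates fits everything.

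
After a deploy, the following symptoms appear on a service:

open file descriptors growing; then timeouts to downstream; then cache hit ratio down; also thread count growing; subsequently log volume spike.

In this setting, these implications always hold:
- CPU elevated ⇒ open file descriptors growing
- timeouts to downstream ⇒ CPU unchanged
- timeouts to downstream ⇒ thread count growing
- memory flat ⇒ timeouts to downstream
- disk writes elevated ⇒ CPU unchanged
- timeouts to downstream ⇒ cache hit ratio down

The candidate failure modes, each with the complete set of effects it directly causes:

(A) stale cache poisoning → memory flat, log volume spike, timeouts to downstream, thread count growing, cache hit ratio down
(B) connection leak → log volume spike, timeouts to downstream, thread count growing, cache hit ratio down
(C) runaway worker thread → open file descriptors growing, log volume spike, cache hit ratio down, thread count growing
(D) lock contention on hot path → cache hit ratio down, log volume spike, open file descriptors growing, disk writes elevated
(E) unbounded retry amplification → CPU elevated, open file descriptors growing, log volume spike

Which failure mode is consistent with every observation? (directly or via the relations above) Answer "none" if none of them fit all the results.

none

Checking each candidate against the observations:
(A) stale cache poisoning — does not account for open file descriptors growing
(B) connection leak — open file descriptors growing NO; timeouts to downstream yes; cache hit ratio down yes; thread count growing yes; log volume spike yes
(C) runaway worker thread — does not account for timeouts to downstream
(D) lock contention on hot path — does not account for timeouts to downstream, thread count growing
(E) unbounded retry amplification — does not account for timeouts to downstream, cache hit ratio down, thread count growing
No candidate is consistent with all observations.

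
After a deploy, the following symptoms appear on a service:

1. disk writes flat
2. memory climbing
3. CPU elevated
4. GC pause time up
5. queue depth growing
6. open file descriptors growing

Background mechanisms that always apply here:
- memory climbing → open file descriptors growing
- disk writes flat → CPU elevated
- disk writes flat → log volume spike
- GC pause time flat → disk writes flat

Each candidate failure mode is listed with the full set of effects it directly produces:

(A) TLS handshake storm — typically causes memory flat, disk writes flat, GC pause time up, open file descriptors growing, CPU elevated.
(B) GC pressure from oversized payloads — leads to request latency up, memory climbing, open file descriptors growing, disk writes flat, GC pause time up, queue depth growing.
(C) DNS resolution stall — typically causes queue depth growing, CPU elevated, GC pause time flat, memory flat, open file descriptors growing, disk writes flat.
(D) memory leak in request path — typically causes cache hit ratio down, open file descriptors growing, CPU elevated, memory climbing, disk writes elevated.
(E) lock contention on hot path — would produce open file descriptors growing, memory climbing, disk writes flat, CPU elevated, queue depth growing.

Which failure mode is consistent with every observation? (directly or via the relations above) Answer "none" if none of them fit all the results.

B

For each candidate, compare predicted effects to what was observed:
(A) TLS handshake storm — disk writes flat yes; memory climbing NO; CPU elevated yes; GC pause time up yes; queue depth growing NO; open file descriptors growing yes
(B) GC pressure from oversized payloads — accounts for every observation (CPU elevated through disk writes flat → CPU elevated)
(C) DNS resolution stall — disk writes flat yes; memory climbing NO; CPU elevated yes; GC pause time up NO; queue depth growing yes; open file descriptors growing yes
(D) memory leak in request path — fails on disk writes flat, GC pause time up, queue depth growing (predicts disk writes elevated, not disk writes flat)
(E) lock contention on hot path — does not account for GC pause time up
(B) is the only candidate with no mismatches.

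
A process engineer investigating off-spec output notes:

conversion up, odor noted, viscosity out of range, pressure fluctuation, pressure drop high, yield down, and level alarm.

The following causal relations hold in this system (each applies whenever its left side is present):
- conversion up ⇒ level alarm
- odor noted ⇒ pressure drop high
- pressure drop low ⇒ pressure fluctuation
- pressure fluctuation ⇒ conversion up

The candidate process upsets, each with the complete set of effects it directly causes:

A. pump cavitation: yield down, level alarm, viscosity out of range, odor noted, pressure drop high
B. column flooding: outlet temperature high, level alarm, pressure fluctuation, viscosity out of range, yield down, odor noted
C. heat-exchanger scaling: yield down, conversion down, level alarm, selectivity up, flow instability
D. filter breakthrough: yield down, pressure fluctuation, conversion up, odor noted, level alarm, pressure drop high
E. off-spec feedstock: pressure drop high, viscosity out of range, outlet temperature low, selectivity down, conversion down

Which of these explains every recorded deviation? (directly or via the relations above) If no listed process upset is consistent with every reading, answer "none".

B

Testing each hypothesis:
(A) pump cavitation — does not account for conversion up, pressure fluctuation
(B) column flooding — conversion up match (through pressure fluctuation → conversion up); odor noted match; viscosity out of range match; pressure fluctuation match; pressure drop high match (through odor noted → pressure drop high); yield down match; level alarm match
(C) heat-exchanger scaling — fails on conversion up, odor noted, viscosity out of range, pressure fluctuation, pressure drop high (predicts conversion down, not conversion up)
(D) filter breakthrough — conversion up match; odor noted match; viscosity out of range miss; pressure fluctuation match; pressure drop high match; yield down match; level alarm match
(E) off-spec feedstock — fails on conversion up, odor noted, pressure fluctuation, yield down, level alarm (predicts conversion down, not conversion up)
Only (B) is consistent with every observation.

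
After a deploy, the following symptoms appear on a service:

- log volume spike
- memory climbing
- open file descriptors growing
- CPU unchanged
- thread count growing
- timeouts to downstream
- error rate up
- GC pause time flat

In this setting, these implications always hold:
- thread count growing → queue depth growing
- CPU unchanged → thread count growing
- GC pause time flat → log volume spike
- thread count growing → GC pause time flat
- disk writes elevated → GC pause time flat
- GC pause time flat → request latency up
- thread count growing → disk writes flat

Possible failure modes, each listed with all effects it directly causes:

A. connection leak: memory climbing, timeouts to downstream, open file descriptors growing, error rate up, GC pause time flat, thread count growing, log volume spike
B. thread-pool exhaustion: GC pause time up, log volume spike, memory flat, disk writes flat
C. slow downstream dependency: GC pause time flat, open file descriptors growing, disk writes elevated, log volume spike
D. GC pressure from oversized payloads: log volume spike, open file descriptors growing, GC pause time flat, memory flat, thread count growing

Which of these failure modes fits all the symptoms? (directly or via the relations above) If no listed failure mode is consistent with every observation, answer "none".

none

For each candidate, compare predicted effects to what was observed:
(A) connection leak — log volume spike +; memory climbing +; open file descriptors growing +; CPU unchanged -; thread count growing +; timeouts to downstream +; error rate up +; GC pause time flat +
(B) thread-pool exhaustion — fails on memory climbing, open file descriptors growing, CPU unchanged, thread count growing, timeouts to downstream, error rate up, GC pause time flat (predicts memory flat, not memory climbing; predicts GC pause time up, not GC pause time flat)
(C) slow downstream dependency — log volume spike +; memory climbing -; open file descriptors growing +; CPU unchanged -; thread count growing -; timeouts to downstream -; error rate up -; GC pause time flat +
(D) GC pressure from oversized payloads — log volume spike +; memory climbing -; open file descriptors growing +; CPU unchanged -; thread count growing +; timeouts to downstream -; error rate up -; GC pause time flat +
No candidate is consistent with all observations.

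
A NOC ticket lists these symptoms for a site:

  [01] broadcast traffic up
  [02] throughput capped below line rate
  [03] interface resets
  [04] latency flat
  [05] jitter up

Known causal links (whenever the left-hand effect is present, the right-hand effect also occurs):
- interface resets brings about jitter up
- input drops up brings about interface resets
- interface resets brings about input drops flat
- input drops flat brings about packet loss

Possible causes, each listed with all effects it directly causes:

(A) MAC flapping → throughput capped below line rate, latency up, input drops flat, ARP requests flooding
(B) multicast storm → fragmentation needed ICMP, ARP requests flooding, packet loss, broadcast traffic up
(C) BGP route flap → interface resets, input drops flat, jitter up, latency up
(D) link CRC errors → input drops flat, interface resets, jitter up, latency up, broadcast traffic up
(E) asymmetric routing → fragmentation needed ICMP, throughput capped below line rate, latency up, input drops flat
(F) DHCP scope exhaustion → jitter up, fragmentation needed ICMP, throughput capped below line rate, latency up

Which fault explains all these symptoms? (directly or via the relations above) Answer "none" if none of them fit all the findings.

none

Per-candidate check:
(A) MAC flapping — fails on broadcast traffic up, interface resets, latency flat, jitter up (predicts latency up, not latency flat)
(B) multicast storm — broadcast traffic up +; throughput capped below line rate -; interface resets -; latency flat -; jitter up -
(C) BGP route flap — fails on broadcast traffic up, throughput capped below line rate, latency flat (predicts latency up, not latency flat)
(D) link CRC errors — fails on throughput capped below line rate, latency flat (predicts latency up, not latency flat)
(E) asymmetric routing — fails on broadcast traffic up, interface resets, latency flat, jitter up (predicts latency up, not latency flat)
(F) DHCP scope exhaustion — fails on broadcast traffic up, interface resets, latency flat (predicts latency up, not latency flat)
None of the listed candidates fits everything.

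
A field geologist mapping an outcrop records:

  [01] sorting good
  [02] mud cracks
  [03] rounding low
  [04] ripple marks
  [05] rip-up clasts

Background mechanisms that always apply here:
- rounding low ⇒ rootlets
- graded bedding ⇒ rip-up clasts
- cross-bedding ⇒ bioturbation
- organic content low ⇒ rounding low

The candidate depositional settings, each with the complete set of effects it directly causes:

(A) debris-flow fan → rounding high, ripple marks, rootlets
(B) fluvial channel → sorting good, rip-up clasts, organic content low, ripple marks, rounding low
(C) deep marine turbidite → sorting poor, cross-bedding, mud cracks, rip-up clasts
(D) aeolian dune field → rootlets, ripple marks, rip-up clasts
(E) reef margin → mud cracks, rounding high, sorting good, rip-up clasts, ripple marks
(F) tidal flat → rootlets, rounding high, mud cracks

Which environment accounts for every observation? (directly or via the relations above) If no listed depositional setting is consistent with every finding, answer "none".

none

For each candidate, compare predicted effects to what was observed:
(A) debris-flow fan — fails on sorting good, mud cracks, rounding low, rip-up clasts (predicts rounding high, not rounding low)
(B) fluvial channel — sorting good yes; mud cracks NO; rounding low yes; ripple marks yes; rip-up clasts yes
(C) deep marine turbidite — fails on sorting good, rounding low, ripple marks (predicts sorting poor, not sorting good)
(D) aeolian dune field — does not account for sorting good, mud cracks, rounding low
(E) reef margin — fails on rounding low (predicts rounding high, not rounding low)
(F) tidal flat — sorting good NO; mud cracks yes; rounding low NO; ripple marks NO; rip-up clasts NO
Every candidate fails on at least one observation.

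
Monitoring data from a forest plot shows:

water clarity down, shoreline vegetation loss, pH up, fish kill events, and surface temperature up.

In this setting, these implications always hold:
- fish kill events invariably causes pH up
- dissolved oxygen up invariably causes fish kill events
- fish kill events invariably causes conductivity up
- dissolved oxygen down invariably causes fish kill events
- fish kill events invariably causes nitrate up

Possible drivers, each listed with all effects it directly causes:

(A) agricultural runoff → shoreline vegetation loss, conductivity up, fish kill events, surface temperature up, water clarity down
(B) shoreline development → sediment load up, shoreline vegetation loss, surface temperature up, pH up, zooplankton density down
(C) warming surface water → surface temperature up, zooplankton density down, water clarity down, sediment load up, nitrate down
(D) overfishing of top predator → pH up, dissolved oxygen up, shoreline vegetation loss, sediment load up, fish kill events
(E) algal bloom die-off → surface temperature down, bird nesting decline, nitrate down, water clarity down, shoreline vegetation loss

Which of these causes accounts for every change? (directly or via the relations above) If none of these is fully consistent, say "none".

For each candidate, compare predicted effects to what was observed:
(A) agricultural runoff — water clarity down ✓; shoreline vegetation loss ✓; pH up ✓ (by fish kill events → pH up); fish kill events ✓; surface temperature up ✓
(B) shoreline development — water clarity down ✗; shoreline vegetation loss ✓; pH up ✓; fish kill events ✗; surface temperature up ✓
(C) warming surface water — water clarity down ✓; shoreline vegetation loss ✗; pH up ✗; fish kill events ✗; surface temperature up ✓
(D) overfishing of top predator — water clarity down ✗; shoreline vegetation loss ✓; pH up ✓; fish kill events ✓; surface temperature up ✗
(E) algal bloom die-off — fails on pH up, fish kill events, surface temperature up (predicts surface temperature down, not surface temperature up)
(A) is the only candidate with no mismatches.

A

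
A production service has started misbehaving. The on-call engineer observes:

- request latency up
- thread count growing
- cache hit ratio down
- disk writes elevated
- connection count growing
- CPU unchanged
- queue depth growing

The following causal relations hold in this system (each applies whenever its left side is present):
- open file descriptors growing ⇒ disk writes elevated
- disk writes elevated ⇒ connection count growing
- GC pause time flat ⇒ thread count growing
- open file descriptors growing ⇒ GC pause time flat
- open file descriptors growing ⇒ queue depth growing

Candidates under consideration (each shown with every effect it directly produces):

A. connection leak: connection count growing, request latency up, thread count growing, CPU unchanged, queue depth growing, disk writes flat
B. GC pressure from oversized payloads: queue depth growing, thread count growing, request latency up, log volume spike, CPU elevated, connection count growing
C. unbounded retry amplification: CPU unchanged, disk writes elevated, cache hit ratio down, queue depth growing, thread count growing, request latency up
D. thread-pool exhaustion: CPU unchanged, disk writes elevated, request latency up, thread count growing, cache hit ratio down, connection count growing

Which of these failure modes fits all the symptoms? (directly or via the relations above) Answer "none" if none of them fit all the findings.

C

Testing each hypothesis:
(A) connection leak — request latency up ✓; thread count growing ✓; cache hit ratio down ✗; disk writes elevated ✗; connection count growing ✓; CPU unchanged ✓; queue depth growing ✓
(B) GC pressure from oversized payloads — request latency up ✓; thread count growing ✓; cache hit ratio down ✗; disk writes elevated ✗; connection count growing ✓; CPU unchanged ✗; queue depth growing ✓
(C) unbounded retry amplification — request latency up ✓; thread count growing ✓; cache hit ratio down ✓; disk writes elevated ✓; connection count growing ✓ (by disk writes elevated → connection count growing); CPU unchanged ✓; queue depth growing ✓
(D) thread-pool exhaustion — request latency up ✓; thread count growing ✓; cache hit ratio down ✓; disk writes elevated ✓; connection count growing ✓; CPU unchanged ✓; queue depth growing ✗
(C) alone accounts for all the evidence.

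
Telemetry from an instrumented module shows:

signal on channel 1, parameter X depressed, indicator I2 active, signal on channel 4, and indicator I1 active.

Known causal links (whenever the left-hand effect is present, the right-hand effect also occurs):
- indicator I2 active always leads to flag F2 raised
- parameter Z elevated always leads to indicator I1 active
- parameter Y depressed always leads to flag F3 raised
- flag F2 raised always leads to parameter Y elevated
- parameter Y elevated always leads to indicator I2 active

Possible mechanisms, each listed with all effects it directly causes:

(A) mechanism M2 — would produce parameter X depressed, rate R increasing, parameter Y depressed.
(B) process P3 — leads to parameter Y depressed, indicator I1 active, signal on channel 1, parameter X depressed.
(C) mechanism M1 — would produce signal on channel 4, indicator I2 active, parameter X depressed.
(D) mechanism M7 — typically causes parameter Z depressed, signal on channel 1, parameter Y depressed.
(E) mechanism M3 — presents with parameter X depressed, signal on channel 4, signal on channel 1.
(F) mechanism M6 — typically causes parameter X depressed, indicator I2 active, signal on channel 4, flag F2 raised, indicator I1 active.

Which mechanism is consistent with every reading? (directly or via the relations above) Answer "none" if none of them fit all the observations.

Per-candidate check:
(A) mechanism M2 — signal on channel 1 -; parameter X depressed +; indicator I2 active -; signal on channel 4 -; indicator I1 active -
(B) process P3 — signal on channel 1 +; parameter X depressed +; indicator I2 active -; signal on channel 4 -; indicator I1 active +
(C) mechanism M1 — signal on channel 1 -; parameter X depressed +; indicator I2 active +; signal on channel 4 +; indicator I1 active -
(D) mechanism M7 — signal on channel 1 +; parameter X depressed -; indicator I2 active -; signal on channel 4 -; indicator I1 active -
(E) mechanism M3 — does not account for indicator I2 active, indicator I1 active
(F) mechanism M6 — does not account for signal on channel 1
Every candidate fails on at least one observation.

none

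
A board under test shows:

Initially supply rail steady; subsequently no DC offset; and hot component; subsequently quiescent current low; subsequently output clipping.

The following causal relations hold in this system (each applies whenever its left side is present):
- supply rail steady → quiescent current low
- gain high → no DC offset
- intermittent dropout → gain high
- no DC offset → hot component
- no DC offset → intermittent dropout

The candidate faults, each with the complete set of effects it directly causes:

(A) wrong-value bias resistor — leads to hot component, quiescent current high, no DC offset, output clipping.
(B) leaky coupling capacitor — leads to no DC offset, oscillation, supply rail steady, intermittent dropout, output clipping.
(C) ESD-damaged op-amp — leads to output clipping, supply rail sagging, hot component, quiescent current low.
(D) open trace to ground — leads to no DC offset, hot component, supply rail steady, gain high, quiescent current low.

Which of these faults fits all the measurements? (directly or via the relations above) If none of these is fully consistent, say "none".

Checking each candidate against the observations:
(A) wrong-value bias resistor — supply rail steady miss; no DC offset match; hot component match; quiescent current low miss; output clipping match
(B) leaky coupling capacitor — accounts for every observation (hot component by no DC offset → hot component)
(C) ESD-damaged op-amp — supply rail steady miss; no DC offset miss; hot component match; quiescent current low match; output clipping match
(D) open trace to ground — supply rail steady match; no DC offset match; hot component match; quiescent current low match; output clipping miss
(B) alone accounts for all the evidence.

B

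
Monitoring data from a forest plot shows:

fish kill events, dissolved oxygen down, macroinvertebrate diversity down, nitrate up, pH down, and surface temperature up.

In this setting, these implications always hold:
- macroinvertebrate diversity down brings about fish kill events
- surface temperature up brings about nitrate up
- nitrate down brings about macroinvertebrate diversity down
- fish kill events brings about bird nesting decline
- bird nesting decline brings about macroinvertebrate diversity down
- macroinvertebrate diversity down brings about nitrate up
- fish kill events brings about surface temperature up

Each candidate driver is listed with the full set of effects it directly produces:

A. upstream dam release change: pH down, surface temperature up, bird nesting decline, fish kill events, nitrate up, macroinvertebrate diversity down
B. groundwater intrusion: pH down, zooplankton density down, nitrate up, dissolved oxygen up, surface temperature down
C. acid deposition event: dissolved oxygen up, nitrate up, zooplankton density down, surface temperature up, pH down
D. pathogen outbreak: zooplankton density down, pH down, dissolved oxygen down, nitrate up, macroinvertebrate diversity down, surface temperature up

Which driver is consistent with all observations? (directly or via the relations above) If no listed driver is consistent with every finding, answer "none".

D

For each candidate, compare predicted effects to what was observed:
(A) upstream dam release change — fish kill events ✓; dissolved oxygen down ✗; macroinvertebrate diversity down ✓; nitrate up ✓; pH down ✓; surface temperature up ✓
(B) groundwater intrusion — fails on fish kill events, dissolved oxygen down, macroinvertebrate diversity down, surface temperature up (predicts dissolved oxygen up, not dissolved oxygen down; predicts surface temperature down, not surface temperature up)
(C) acid deposition event — fish kill events ✗; dissolved oxygen down ✗; macroinvertebrate diversity down ✗; nitrate up ✓; pH down ✓; surface temperature up ✓
(D) pathogen outbreak — fish kill events ✓ (via macroinvertebrate diversity down → fish kill events); dissolved oxygen down ✓; macroinvertebrate diversity down ✓; nitrate up ✓; pH down ✓; surface temperature up ✓
(D) is the only candidate with no mismatches.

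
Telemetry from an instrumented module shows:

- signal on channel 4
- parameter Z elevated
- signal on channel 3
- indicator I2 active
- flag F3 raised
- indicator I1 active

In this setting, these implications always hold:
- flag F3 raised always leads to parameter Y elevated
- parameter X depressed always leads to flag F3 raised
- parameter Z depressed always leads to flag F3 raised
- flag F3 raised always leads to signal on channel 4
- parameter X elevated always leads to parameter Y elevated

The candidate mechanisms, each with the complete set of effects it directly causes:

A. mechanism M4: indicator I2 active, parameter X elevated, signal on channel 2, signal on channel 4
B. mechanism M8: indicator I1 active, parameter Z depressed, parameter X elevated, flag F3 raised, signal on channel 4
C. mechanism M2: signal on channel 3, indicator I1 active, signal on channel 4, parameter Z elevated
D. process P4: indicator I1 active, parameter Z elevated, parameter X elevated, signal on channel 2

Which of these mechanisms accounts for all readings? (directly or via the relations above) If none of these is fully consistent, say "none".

Per-candidate check:
(A) mechanism M4 — signal on channel 4 match; parameter Z elevated miss; signal on channel 3 miss; indicator I2 active match; flag F3 raised miss; indicator I1 active miss
(B) mechanism M8 — signal on channel 4 match; parameter Z elevated miss; signal on channel 3 miss; indicator I2 active miss; flag F3 raised match; indicator I1 active match
(C) mechanism M2 — signal on channel 4 match; parameter Z elevated match; signal on channel 3 match; indicator I2 active miss; flag F3 raised miss; indicator I1 active match
(D) process P4 — signal on channel 4 miss; parameter Z elevated match; signal on channel 3 miss; indicator I2 active miss; flag F3 raised miss; indicator I1 active match
Every candidate fails on at least one observation.

none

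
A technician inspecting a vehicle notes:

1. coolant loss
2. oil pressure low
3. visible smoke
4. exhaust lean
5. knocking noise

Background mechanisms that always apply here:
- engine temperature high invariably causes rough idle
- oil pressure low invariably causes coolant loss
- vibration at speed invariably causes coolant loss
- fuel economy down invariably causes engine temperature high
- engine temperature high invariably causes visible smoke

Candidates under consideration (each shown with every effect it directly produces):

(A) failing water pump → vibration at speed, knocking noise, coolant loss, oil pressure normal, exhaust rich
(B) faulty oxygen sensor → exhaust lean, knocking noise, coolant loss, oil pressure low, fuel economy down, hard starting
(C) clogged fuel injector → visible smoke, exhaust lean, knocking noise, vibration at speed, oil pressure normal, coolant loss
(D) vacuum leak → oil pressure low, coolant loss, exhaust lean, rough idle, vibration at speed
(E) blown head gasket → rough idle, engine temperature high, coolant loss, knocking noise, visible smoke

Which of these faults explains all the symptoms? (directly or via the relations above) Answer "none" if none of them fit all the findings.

B

For each candidate, compare predicted effects to what was observed:
(A) failing water pump — coolant loss +; oil pressure low -; visible smoke -; exhaust lean -; knocking noise +
(B) faulty oxygen sensor — accounts for every observation (visible smoke through fuel economy down → engine temperature high → visible smoke)
(C) clogged fuel injector — coolant loss +; oil pressure low -; visible smoke +; exhaust lean +; knocking noise +
(D) vacuum leak — does not account for visible smoke, knocking noise
(E) blown head gasket — coolant loss +; oil pressure low -; visible smoke +; exhaust lean -; knocking noise +
Only (B) is consistent with every observation.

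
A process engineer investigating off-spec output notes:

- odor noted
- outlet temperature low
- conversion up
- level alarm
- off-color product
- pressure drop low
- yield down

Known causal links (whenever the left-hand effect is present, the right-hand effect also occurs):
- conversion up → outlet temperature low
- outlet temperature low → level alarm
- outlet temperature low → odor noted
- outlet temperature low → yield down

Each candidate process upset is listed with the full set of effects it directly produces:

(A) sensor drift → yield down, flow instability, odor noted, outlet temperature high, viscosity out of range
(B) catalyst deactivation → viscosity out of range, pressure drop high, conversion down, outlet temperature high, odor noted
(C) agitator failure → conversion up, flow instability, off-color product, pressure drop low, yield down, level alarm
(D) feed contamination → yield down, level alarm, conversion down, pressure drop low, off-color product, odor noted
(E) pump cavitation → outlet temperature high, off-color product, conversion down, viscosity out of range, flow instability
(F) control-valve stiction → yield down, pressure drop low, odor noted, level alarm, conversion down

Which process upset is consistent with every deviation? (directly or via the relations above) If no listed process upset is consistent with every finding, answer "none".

For each candidate, compare predicted effects to what was observed:
(A) sensor drift — fails on outlet temperature low, conversion up, level alarm, off-color product, pressure drop low (predicts outlet temperature high, not outlet temperature low)
(B) catalyst deactivation — fails on outlet temperature low, conversion up, level alarm, off-color product, pressure drop low, yield down (predicts outlet temperature high, not outlet temperature low; predicts conversion down, not conversion up; predicts pressure drop high, not pressure drop low)
(C) agitator failure — accounts for every observation (odor noted by conversion up → outlet temperature low → odor noted)
(D) feed contamination — odor noted yes; outlet temperature low NO; conversion up NO; level alarm yes; off-color product yes; pressure drop low yes; yield down yes
(E) pump cavitation — fails on odor noted, outlet temperature low, conversion up, level alarm, pressure drop low, yield down (predicts outlet temperature high, not outlet temperature low; predicts conversion down, not conversion up)
(F) control-valve stiction — odor noted yes; outlet temperature low NO; conversion up NO; level alarm yes; off-color product NO; pressure drop low yes; yield down yes
Only (C) is consistent with every observation.

C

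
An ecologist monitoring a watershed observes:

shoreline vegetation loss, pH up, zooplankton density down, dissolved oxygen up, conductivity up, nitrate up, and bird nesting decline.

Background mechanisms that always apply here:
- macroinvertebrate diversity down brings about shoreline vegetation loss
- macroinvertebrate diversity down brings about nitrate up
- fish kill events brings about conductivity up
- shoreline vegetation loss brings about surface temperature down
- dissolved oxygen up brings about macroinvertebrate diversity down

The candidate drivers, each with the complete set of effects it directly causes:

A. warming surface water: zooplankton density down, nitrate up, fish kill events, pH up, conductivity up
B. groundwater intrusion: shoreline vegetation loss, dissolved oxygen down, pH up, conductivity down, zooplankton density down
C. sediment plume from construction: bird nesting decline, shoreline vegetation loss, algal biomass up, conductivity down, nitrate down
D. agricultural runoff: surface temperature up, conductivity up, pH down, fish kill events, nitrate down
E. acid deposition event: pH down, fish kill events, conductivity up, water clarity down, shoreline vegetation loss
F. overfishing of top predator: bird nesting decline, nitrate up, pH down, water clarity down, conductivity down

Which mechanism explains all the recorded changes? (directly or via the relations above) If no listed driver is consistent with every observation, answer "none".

Checking each candidate against the observations:
(A) warming surface water — does not account for shoreline vegetation loss, dissolved oxygen up, bird nesting decline
(B) groundwater intrusion — shoreline vegetation loss match; pH up match; zooplankton density down match; dissolved oxygen up miss; conductivity up miss; nitrate up miss; bird nesting decline miss
(C) sediment plume from construction — shoreline vegetation loss match; pH up miss; zooplankton density down miss; dissolved oxygen up miss; conductivity up miss; nitrate up miss; bird nesting decline match
(D) agricultural runoff — shoreline vegetation loss miss; pH up miss; zooplankton density down miss; dissolved oxygen up miss; conductivity up match; nitrate up miss; bird nesting decline miss
(E) acid deposition event — shoreline vegetation loss match; pH up miss; zooplankton density down miss; dissolved oxygen up miss; conductivity up match; nitrate up miss; bird nesting decline miss
(F) overfishing of top predator — fails on shoreline vegetation loss, pH up, zooplankton density down, dissolved oxygen up, conductivity up (predicts pH down, not pH up; predicts conductivity down, not conductivity up)
None of the listed candidates fits everything.

none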